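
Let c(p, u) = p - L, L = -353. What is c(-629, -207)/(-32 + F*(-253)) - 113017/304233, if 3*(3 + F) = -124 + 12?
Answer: -3700844713/9284278461 ≈ -0.39861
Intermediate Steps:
F = -121/3 (F = -3 + (-124 + 12)/3 = -3 + (1/3)*(-112) = -3 - 112/3 = -121/3 ≈ -40.333)
c(p, u) = 353 + p (c(p, u) = p - 1*(-353) = p + 353 = 353 + p)
c(-629, -207)/(-32 + F*(-253)) - 113017/304233 = (353 - 629)/(-32 - 121/3*(-253)) - 113017/304233 = -276/(-32 + 30613/3) - 113017*1/304233 = -276/30517/3 - 113017/304233 = -276*3/30517 - 113017/304233 = -828/30517 - 113017/304233 = -3700844713/9284278461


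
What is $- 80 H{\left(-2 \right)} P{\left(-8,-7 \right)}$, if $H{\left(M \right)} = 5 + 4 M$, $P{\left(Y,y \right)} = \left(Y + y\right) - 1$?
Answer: $-3840$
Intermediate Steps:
$P{\left(Y,y \right)} = -1 + Y + y$
$- 80 H{\left(-2 \right)} P{\left(-8,-7 \right)} = - 80 \left(5 + 4 \left(-2\right)\right) \left(-1 - 8 - 7\right) = - 80 \left(5 - 8\right) \left(-16\right) = \left(-80\right) \left(-3\right) \left(-16\right) = 240 \left(-16\right) = -3840$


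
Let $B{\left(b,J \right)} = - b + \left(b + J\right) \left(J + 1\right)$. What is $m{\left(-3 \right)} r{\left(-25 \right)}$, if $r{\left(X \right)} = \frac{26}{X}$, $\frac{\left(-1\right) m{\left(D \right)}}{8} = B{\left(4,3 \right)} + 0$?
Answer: $\frac{4992}{25} \approx 199.68$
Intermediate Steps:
$B{\left(b,J \right)} = - b + \left(1 + J\right) \left(J + b\right)$ ($B{\left(b,J \right)} = - b + \left(J + b\right) \left(1 + J\right) = - b + \left(1 + J\right) \left(J + b\right)$)
$m{\left(D \right)} = -192$ ($m{\left(D \right)} = - 8 \left(3 \left(1 + 3 + 4\right) + 0\right) = - 8 \left(3 \cdot 8 + 0\right) = - 8 \left(24 + 0\right) = \left(-8\right) 24 = -192$)
$m{\left(-3 \right)} r{\left(-25 \right)} = - 192 \frac{26}{-25} = - 192 \cdot 26 \left(- \frac{1}{25}\right) = \left(-192\right) \left(- \frac{26}{25}\right) = \frac{4992}{25}$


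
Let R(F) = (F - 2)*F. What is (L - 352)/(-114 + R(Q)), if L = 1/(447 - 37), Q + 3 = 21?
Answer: -144319/71340 ≈ -2.0230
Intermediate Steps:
Q = 18 (Q = -3 + 21 = 18)
R(F) = F*(-2 + F) (R(F) = (-2 + F)*F = F*(-2 + F))
L = 1/410 ≈ 0.0024390
(L - 352)/(-114 + R(Q)) = (1/410 - 352)/(-114 + 18*(-2 + 18)) = -144319/(410*(-114 + 18*16)) = -144319/(410*(-114 + 288)) = -144319/410/174 = -144319/410*1/174 = -144319/71340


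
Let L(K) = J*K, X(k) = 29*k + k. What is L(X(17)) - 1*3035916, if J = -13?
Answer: -3042546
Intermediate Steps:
X(k) = 30*k
L(K) = -13*K
L(X(17)) - 1*3035916 = -390*17 - 1*3035916 = -13*510 - 3035916 = -6630 - 3035916 = -3042546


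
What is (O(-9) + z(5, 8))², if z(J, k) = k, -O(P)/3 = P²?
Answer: 55225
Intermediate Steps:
O(P) = -3*P²
(O(-9) + z(5, 8))² = (-3*(-9)² + 8)² = (-3*81 + 8)² = (-243 + 8)² = (-235)² = 55225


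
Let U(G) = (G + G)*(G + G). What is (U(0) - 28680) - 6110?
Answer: -34790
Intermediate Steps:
U(G) = 4*G² (U(G) = (2*G)*(2*G) = 4*G²)
(U(0) - 28680) - 6110 = (4*0² - 28680) - 6110 = (4*0 - 28680) - 6110 = (0 - 28680) - 6110 = -28680 - 6110 = -34790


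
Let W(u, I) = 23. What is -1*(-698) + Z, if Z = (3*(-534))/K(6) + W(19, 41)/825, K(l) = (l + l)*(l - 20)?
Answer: 16344719/23100 ≈ 707.56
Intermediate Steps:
K(l) = 2*l*(-20 + l) (K(l) = (2*l)*(-20 + l) = 2*l*(-20 + l))
Z = 220919/23100 (Z = (3*(-534))/((2*6*(-20 + 6))) + 23/825 = -1602/(2*6*(-14)) + 23*(1/825) = -1602/(-168) + 23/825 = -1602*(-1/168) + 23/825 = 267/28 + 23/825 = 220919/23100 ≈ 9.5636)
-1*(-698) + Z = -1*(-698) + 220919/23100 = 698 + 220919/23100 = 16344719/23100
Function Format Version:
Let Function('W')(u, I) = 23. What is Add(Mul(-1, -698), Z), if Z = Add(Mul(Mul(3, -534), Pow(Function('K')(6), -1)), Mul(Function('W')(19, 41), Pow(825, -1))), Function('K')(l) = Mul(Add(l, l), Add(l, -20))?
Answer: Rational(16344719, 23100) ≈ 707.56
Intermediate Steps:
Function('K')(l) = Mul(2, l, Add(-20, l)) (Function('K')(l) = Mul(Mul(2, l), Add(-20, l)) = Mul(2, l, Add(-20, l)))
Z = Rational(220919, 23100) (Z = Add(Mul(Mul(3, -534), Pow(Mul(2, 6, Add(-20, 6)), -1)), Mul(23, Pow(825, -1))) = Add(Mul(-1602, Pow(Mul(2, 6, -14), -1)), Mul(23, Rational(1, 825))) = Add(Mul(-1602, Pow(-168, -1)), Rational(23, 825)) = Add(Mul(-1602, Rational(-1, 168)), Rational(23, 825)) = Add(Rational(267, 28), Rational(23, 825)) = Rational(220919, 23100) ≈ 9.5636)
Add(Mul(-1, -698), Z) = Add(Mul(-1, -698), Rational(220919, 23100)) = Add(698, Rational(220919, 23100)) = Rational(16344719, 23100)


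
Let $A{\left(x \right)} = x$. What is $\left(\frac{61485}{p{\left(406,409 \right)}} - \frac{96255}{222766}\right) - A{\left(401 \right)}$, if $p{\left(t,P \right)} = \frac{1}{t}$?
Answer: $\frac{179380586569}{7186} \approx 2.4962 \cdot 10^{7}$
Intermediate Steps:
$\left(\frac{61485}{p{\left(406,409 \right)}} - \frac{96255}{222766}\right) - A{\left(401 \right)} = \left(\frac{61485}{\frac{1}{406}} - \frac{96255}{222766}\right) - 401 = \left(61485 \frac{1}{\frac{1}{406}} - \frac{3105}{7186}\right) - 401 = \left(61485 \cdot 406 - \frac{3105}{7186}\right) - 401 = \left(24962910 - \frac{3105}{7186}\right) - 401 = \frac{179383468155}{7186} - 401 = \frac{179380586569}{7186}$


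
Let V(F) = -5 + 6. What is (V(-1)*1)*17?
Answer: 17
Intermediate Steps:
V(F) = 1
(V(-1)*1)*17 = (1*1)*17 = 1*17 = 17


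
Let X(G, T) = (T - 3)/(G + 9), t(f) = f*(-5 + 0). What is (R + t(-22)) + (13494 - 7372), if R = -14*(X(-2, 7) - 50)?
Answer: 6924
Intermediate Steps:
t(f) = -5*f (t(f) = f*(-5) = -5*f)
X(G, T) = (-3 + T)/(9 + G)
R = 692 (R = -14*((-3 + 7)/(9 - 2) - 50) = -14*(4/7 - 50) = -14*(-346/7) = 692)
(R + t(-22)) + (13494 - 7372) = (692 - 5*(-22)) + (13494 - 7372) = (692 + 110) + 6122 = 802 + 6122 = 6924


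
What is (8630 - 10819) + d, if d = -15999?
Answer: -18188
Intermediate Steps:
(8630 - 10819) + d = (8630 - 10819) - 15999 = -2189 - 15999 = -18188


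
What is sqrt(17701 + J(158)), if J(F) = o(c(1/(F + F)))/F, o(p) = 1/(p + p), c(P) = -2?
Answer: sqrt(1767550898)/316 ≈ 133.05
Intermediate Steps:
o(p) = 1/(2*p)
J(F) = -1/(4*F) (J(F) = ((1/2)/(-2))/F = ((1/2)*(-1/2))/F = -1/(4*F))
sqrt(17701 + J(158)) = sqrt(17701 - 1/4/158) = sqrt(17701 - 1/4*1/158) = sqrt(17701 - 1/632) = sqrt(11187031/632) = sqrt(1767550898)/316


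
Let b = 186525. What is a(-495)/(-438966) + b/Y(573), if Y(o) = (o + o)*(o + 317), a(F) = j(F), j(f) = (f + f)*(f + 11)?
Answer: -136981925/150747132 ≈ -0.90869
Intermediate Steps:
j(f) = 2*f*(11 + f) (j(f) = (2*f)*(11 + f) = 2*f*(11 + f))
a(F) = 2*F*(11 + F)
Y(o) = 2*o*(317 + o) (Y(o) = (2*o)*(317 + o) = 2*o*(317 + o))
a(-495)/(-438966) + b/Y(573) = (2*(-495)*(11 - 495))/(-438966) + 186525/((2*573*(317 + 573))) = (2*(-495)*(-484))*(-1/438966) + 186525/((2*573*890)) = 479160*(-1/438966) + 186525/1019940 = -2420/2217 + 186525*(1/1019940) = -2420/2217 + 12435/67996 = -136981925/150747132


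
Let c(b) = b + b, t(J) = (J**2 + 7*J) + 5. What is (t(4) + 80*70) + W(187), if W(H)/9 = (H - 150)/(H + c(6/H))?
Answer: 197669940/34981 ≈ 5650.8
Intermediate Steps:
t(J) = 5 + J**2 + 7*J
c(b) = 2*b
W(H) = 9*(-150 + H)/(H + 12/H) (W(H) = 9*((H - 150)/(H + 2*(6/H))) = 9*((-150 + H)/(H + 12/H)) = 9*(-150 + H)/(H + 12/H))
(t(4) + 80*70) + W(187) = ((5 + 4**2 + 7*4) + 80*70) + 9*187*(-150 + 187)/(12 + 187**2) = ((5 + 16 + 28) + 5600) + 9*187*37/(12 + 34969) = (49 + 5600) + 9*187*37/34981 = 5649 + 9*187*(1/34981)*37 = 5649 + 62271/34981 = 197669940/34981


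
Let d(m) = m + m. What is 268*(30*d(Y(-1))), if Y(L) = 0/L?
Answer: 0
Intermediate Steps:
Y(L) = 0
d(m) = 2*m
268*(30*d(Y(-1))) = 268*(30*(2*0)) = 268*(30*0) = 268*0 = 0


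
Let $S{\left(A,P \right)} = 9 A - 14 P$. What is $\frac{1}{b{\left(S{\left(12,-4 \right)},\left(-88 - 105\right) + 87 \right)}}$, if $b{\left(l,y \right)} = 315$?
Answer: $\frac{1}{315} \approx 0.0031746$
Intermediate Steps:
$S{\left(A,P \right)} = - 14 P + 9 A$
$\frac{1}{b{\left(S{\left(12,-4 \right)},\left(-88 - 105\right) + 87 \right)}} = \frac{1}{315}$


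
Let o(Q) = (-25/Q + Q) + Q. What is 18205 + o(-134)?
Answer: 2403583/134 ≈ 17937.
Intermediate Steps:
o(Q) = -25/Q + 2*Q (o(Q) = (Q - 25/Q) + Q = -25/Q + 2*Q)
18205 + o(-134) = 18205 + (-25/(-134) + 2*(-134)) = 18205 + (-25*(-1/134) - 268) = 18205 + (25/134 - 268) = 18205 - 35887/134 = 2403583/134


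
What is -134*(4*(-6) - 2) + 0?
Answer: 3484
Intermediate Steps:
-134*(4*(-6) - 2) + 0 = -134*(-24 - 2) + 0 = -134*(-26) + 0 = 3484 + 0 = 3484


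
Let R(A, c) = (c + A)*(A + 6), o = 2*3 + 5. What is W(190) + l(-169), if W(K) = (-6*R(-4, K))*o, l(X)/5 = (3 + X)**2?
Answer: 113228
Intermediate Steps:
o = 11 (o = 6 + 5 = 11)
R(A, c) = (6 + A)*(A + c) (R(A, c) = (A + c)*(6 + A) = (6 + A)*(A + c))
l(X) = 5*(3 + X)**2
W(K) = 528 - 132*K (W(K) = -6*((-4)**2 + 6*(-4) + 6*K - 4*K)*11 = -6*(16 - 24 + 6*K - 4*K)*11 = -6*(-8 + 2*K)*11 = (48 - 12*K)*11 = 528 - 132*K)
W(190) + l(-169) = (528 - 132*190) + 5*(3 - 169)**2 = (528 - 25080) + 5*(-166)**2 = -24552 + 5*27556 = -24552 + 137780 = 113228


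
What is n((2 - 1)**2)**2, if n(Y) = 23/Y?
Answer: 529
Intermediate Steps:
n((2 - 1)**2)**2 = (23/((2 - 1)**2))**2 = (23/(1**2))**2 = (23/1)**2 = (23*1)**2 = 23**2 = 529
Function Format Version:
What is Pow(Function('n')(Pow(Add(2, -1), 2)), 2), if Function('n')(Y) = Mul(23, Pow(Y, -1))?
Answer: 529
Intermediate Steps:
Pow(Function('n')(Pow(Add(2, -1), 2)), 2) = Pow(Mul(23, Pow(Pow(Add(2, -1), 2), -1)), 2) = Pow(Mul(23, Pow(Pow(1, 2), -1)), 2) = Pow(Mul(23, Pow(1, -1)), 2) = Pow(Mul(23, 1), 2) = Pow(23, 2) = 529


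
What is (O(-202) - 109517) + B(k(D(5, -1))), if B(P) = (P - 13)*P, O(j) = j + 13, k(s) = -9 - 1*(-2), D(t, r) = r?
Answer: -109566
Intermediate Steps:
k(s) = -7 (k(s) = -9 + 2 = -7)
O(j) = 13 + j
B(P) = P*(-13 + P) (B(P) = (-13 + P)*P = P*(-13 + P))
(O(-202) - 109517) + B(k(D(5, -1))) = ((13 - 202) - 109517) - 7*(-13 - 7) = (-189 - 109517) - 7*(-20) = -109706 + 140 = -109566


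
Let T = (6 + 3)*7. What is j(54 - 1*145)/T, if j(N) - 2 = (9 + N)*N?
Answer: 2488/21 ≈ 118.48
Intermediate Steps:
T = 63 (T = 9*7 = 63)
j(N) = 2 + N*(9 + N) (j(N) = 2 + (9 + N)*N = 2 + N*(9 + N))
j(54 - 1*145)/T = (2 + (54 - 1*145)² + 9*(54 - 1*145))/63 = (2 + (54 - 145)² + 9*(54 - 145))*(1/63) = (2 + (-91)² + 9*(-91))*(1/63) = (2 + 8281 - 819)*(1/63) = 7464*(1/63) = 2488/21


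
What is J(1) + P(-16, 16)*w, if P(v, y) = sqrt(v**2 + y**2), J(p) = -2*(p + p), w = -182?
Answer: -4 - 2912*sqrt(2) ≈ -4122.2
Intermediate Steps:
J(p) = -4*p
J(1) + P(-16, 16)*w = -4*1 + sqrt((-16)**2 + 16**2)*(-182) = -4 + sqrt(256 + 256)*(-182) = -4 + sqrt(512)*(-182) = -4 + (16*sqrt(2))*(-182) = -4 - 2912*sqrt(2)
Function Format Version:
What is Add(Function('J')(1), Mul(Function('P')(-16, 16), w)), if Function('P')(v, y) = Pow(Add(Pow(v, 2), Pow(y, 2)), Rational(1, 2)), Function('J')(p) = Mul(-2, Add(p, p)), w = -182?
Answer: Add(-4, Mul(-2912, Pow(2, Rational(1, 2)))) ≈ -4122.2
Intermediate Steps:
Function('J')(p) = Mul(-4, p) (Function('J')(p) = Mul(-2, Mul(2, p)) = Mul(-4, p))
Add(Function('J')(1), Mul(Function('P')(-16, 16), w)) = Add(Mul(-4, 1), Mul(Pow(Add(Pow(-16, 2), Pow(16, 2)), Rational(1, 2)), -182)) = Add(-4, Mul(Pow(Add(256, 256), Rational(1, 2)), -182)) = Add(-4, Mul(Pow(512, Rational(1, 2)), -182)) = Add(-4, Mul(Mul(16, Pow(2, Rational(1, 2))), -182)) = Add(-4, Mul(-2912, Pow(2, Rational(1, 2))))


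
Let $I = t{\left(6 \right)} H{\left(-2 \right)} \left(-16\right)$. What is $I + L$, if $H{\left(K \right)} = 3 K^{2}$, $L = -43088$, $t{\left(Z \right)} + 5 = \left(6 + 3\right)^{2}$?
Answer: $-57680$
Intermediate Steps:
$t{\left(Z \right)} = 76$ ($t{\left(Z \right)} = -5 + \left(6 + 3\right)^{2} = -5 + 9^{2} = -5 + 81 = 76$)
$I = -14592$ ($I = 76 \cdot 3 \left(-2\right)^{2} \left(-16\right) = 76 \cdot 3 \cdot 4 \left(-16\right) = 76 \cdot 12 \left(-16\right) = 912 \left(-16\right) = -14592$)
$I + L = -14592 - 43088 = -57680$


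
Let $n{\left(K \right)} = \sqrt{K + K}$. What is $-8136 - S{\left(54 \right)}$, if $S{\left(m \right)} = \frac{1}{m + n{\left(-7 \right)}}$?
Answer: $\frac{- 8136 \sqrt{14} + 439345 i}{\sqrt{14} - 54 i} \approx -8136.0 + 0.001277 i$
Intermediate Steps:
$n{\left(K \right)} = \sqrt{2} \sqrt{K}$ ($n{\left(K \right)} = \sqrt{2 K} = \sqrt{2} \sqrt{K}$)
$S{\left(m \right)} = \frac{1}{m + i \sqrt{14}}$ ($S{\left(m \right)} = \frac{1}{m + \sqrt{2} \sqrt{-7}} = \frac{1}{m + \sqrt{2} i \sqrt{7}} = \frac{1}{m + i \sqrt{14}}$)
$-8136 - S{\left(54 \right)} = -8136 - \frac{1}{54 + i \sqrt{14}}$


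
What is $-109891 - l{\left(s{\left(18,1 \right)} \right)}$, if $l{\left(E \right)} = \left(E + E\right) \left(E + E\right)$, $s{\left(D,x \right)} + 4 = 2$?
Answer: $-109907$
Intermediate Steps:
$s{\left(D,x \right)} = -2$ ($s{\left(D,x \right)} = -4 + 2 = -2$)
$l{\left(E \right)} = 4 E^{2}$ ($l{\left(E \right)} = 2 E 2 E = 4 E^{2}$)
$-109891 - l{\left(s{\left(18,1 \right)} \right)} = -109891 - 4 \left(-2\right)^{2} = -109891 - 4 \cdot 4 = -109891 - 16 = -109907$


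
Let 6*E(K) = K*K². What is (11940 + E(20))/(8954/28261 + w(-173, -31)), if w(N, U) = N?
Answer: -1125353020/14640597 ≈ -76.865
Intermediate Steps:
E(K) = K³/6 (E(K) = (K*K²)/6 = K³/6)
(11940 + E(20))/(8954/28261 + w(-173, -31)) = (11940 + (⅙)*20³)/(8954/28261 - 173) = (11940 + (⅙)*8000)/(8954*(1/28261) - 173) = (11940 + 4000/3)/(8954/28261 - 173) = 39820/(3*(-4880199/28261)) = (39820/3)*(-28261/4880199) = -1125353020/14640597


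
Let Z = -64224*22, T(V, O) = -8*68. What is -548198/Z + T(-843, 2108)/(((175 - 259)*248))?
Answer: 63482779/153302688 ≈ 0.41410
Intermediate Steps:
T(V, O) = -544
Z = -1412928 (Z = -10704*132 = -1412928)
-548198/Z + T(-843, 2108)/(((175 - 259)*248)) = -548198/(-1412928) - 544*1/(248*(175 - 259)) = -548198*(-1/1412928) - 544/((-84*248)) = 274099/706464 - 544/(-20832) = 274099/706464 - 544*(-1/20832) = 274099/706464 + 17/651 = 63482779/153302688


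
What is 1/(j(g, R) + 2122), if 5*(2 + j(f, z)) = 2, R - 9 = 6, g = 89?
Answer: 5/10602 ≈ 0.00047161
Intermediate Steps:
R = 15 (R = 9 + 6 = 15)
j(f, z) = -8/5 (j(f, z) = -2 + (1/5)*2 = -2 + 2/5 = -8/5)
1/(j(g, R) + 2122) = 1/(-8/5 + 2122) = 1/(10602/5) = 5/10602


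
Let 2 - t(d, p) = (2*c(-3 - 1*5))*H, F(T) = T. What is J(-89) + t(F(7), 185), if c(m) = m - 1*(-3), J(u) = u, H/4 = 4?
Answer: 73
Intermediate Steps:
H = 16 (H = 4*4 = 16)
c(m) = 3 + m (c(m) = m + 3 = 3 + m)
t(d, p) = 162 (t(d, p) = 2 - 2*(3 + (-3 - 1*5))*16 = 2 - 2*(3 + (-3 - 5))*16 = 2 - 2*(3 - 8)*16 = 2 - 2*(-5)*16 = 2 - (-10)*16 = 2 - 1*(-160) = 2 + 160 = 162)
J(-89) + t(F(7), 185) = -89 + 162 = 73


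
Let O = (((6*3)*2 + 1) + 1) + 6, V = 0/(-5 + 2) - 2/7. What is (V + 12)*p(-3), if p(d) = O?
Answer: 3608/7 ≈ 515.43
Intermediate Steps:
V = -2/7 (V = 0/(-3) - 2*⅐ = 0*(-⅓) - 2/7 = 0 - 2/7 = -2/7 ≈ -0.28571)
O = 44 (O = ((18*2 + 1) + 1) + 6 = ((36 + 1) + 1) + 6 = (37 + 1) + 6 = 38 + 6 = 44)
p(d) = 44
(V + 12)*p(-3) = (-2/7 + 12)*44 = (82/7)*44 = 3608/7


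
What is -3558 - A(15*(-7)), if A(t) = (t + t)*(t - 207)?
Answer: -69078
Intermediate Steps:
A(t) = 2*t*(-207 + t) (A(t) = (2*t)*(-207 + t) = 2*t*(-207 + t))
-3558 - A(15*(-7)) = -3558 - 2*15*(-7)*(-207 + 15*(-7)) = -3558 - 2*(-105)*(-207 - 105) = -3558 - 2*(-105)*(-312) = -3558 - 1*65520 = -3558 - 65520 = -69078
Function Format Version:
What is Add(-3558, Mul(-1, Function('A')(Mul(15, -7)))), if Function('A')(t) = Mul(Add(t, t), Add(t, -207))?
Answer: -69078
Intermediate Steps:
Function('A')(t) = Mul(2, t, Add(-207, t)) (Function('A')(t) = Mul(Mul(2, t), Add(-207, t)) = Mul(2, t, Add(-207, t)))
Add(-3558, Mul(-1, Function('A')(Mul(15, -7)))) = Add(-3558, Mul(-1, Mul(2, Mul(15, -7), Add(-207, Mul(15, -7))))) = Add(-3558, Mul(-1, Mul(2, -105, Add(-207, -105)))) = Add(-3558, Mul(-1, Mul(2, -105, -312))) = Add(-3558, Mul(-1, 65520)) = Add(-3558, -65520) = -69078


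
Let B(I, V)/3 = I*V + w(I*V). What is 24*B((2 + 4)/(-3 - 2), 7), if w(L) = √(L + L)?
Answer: -3024/5 + 144*I*√105/5 ≈ -604.8 + 295.11*I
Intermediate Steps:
w(L) = √2*√L (w(L) = √(2*L) = √2*√L)
B(I, V) = 3*I*V + 3*√2*√(I*V) (B(I, V) = 3*(I*V + √2*√(I*V)) = 3*I*V + 3*√2*√(I*V))
24*B((2 + 4)/(-3 - 2), 7) = 24*(3*((2 + 4)/(-3 - 2))*7 + 3*√2*√(((2 + 4)/(-3 - 2))*7)) = 24*(3*(6/(-5))*7 + 3*√2*√((6/(-5))*7)) = 24*(3*(6*(-⅕))*7 + 3*√2*√((6*(-⅕))*7)) = 24*(3*(-6/5)*7 + 3*√2*√(-6/5*7)) = 24*(-126/5 + 3*√2*√(-42/5)) = 24*(-126/5 + 3*√2*(I*√210/5)) = 24*(-126/5 + 6*I*√105/5) = -3024/5 + 144*I*√105/5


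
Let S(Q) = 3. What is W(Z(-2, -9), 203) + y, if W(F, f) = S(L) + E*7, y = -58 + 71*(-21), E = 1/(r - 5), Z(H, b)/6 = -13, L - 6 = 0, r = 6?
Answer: -1539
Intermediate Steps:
L = 6 (L = 6 + 0 = 6)
Z(H, b) = -78 (Z(H, b) = 6*(-13) = -78)
E = 1 (E = 1/(6 - 5) = 1/1 = 1)
y = -1549 (y = -58 - 1491 = -1549)
W(F, f) = 10 (W(F, f) = 3 + 1*7 = 3 + 7 = 10)
W(Z(-2, -9), 203) + y = 10 - 1549 = -1539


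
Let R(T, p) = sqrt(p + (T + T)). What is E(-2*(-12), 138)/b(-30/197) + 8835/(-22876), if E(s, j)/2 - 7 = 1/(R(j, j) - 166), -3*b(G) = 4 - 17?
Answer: 603622041/212413292 - 9*sqrt(46)/176423 ≈ 2.8414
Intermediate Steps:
R(T, p) = sqrt(p + 2*T)
b(G) = 13/3 (b(G) = -(4 - 17)/3 = -1/3*(-13) = 13/3)
E(s, j) = 14 + 2/(-166 + sqrt(3)*sqrt(j)) (E(s, j) = 14 + 2/(sqrt(j + 2*j) - 166) = 14 + 2/(sqrt(3*j) - 166) = 14 + 2/(sqrt(3)*sqrt(j) - 166) = 14 + 2/(-166 + sqrt(3)*sqrt(j)))
E(-2*(-12), 138)/b(-30/197) + 8835/(-22876) = (2*(-1161 + 7*sqrt(3)*sqrt(138))/(-166 + sqrt(3)*sqrt(138)))/(13/3) + 8835/(-22876) = (2*(-1161 + 21*sqrt(46))/(-166 + 3*sqrt(46)))*(3/13) + 8835*(-1/22876) = 6*(-1161 + 21*sqrt(46))/(13*(-166 + 3*sqrt(46))) - 465/1204 = -465/1204 + 6*(-1161 + 21*sqrt(46))/(13*(-166 + 3*sqrt(46)))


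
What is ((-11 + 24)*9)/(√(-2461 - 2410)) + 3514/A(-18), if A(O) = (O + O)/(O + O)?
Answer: 3514 - 117*I*√4871/4871 ≈ 3514.0 - 1.6764*I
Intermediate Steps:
A(O) = 1 (A(O) = (2*O)/((2*O)) = (2*O)*(1/(2*O)) = 1)
((-11 + 24)*9)/(√(-2461 - 2410)) + 3514/A(-18) = ((-11 + 24)*9)/(√(-2461 - 2410)) + 3514/1 = (13*9)/(√(-4871)) + 3514*1 = 117/((I*√4871)) + 3514 = 117*(-I*√4871/4871) + 3514 = -117*I*√4871/4871 + 3514 = 3514 - 117*I*√4871/4871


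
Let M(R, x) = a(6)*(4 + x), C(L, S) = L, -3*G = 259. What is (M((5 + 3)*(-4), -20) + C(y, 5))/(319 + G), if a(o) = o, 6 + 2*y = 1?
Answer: -591/1396 ≈ -0.42335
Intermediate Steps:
y = -5/2 (y = -3 + (½)*1 = -3 + ½ = -5/2 ≈ -2.5000)
G = -259/3 (G = -⅓*259 = -259/3 ≈ -86.333)
M(R, x) = 24 + 6*x (M(R, x) = 6*(4 + x) = 24 + 6*x)
(M((5 + 3)*(-4), -20) + C(y, 5))/(319 + G) = ((24 + 6*(-20)) - 5/2)/(319 - 259/3) = ((24 - 120) - 5/2)/(698/3) = 3*(-96 - 5/2)/698 = (3/698)*(-197/2) = -591/1396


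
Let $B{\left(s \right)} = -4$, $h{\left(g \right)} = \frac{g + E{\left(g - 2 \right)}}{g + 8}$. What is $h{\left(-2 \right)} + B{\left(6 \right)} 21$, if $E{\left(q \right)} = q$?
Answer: $-85$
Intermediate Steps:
$h{\left(g \right)} = \frac{-2 + 2 g}{8 + g}$ ($h{\left(g \right)} = \frac{g + \left(g - 2\right)}{g + 8} = \frac{g + \left(g - 2\right)}{8 + g} = \frac{g + \left(-2 + g\right)}{8 + g} = \frac{-2 + 2 g}{8 + g}$)
$h{\left(-2 \right)} + B{\left(6 \right)} 21 = \frac{2 \left(-1 - 2\right)}{8 - 2} - 84 = 2 \cdot \frac{1}{6} \left(-3\right) - 84 = -1 - 84 = -85$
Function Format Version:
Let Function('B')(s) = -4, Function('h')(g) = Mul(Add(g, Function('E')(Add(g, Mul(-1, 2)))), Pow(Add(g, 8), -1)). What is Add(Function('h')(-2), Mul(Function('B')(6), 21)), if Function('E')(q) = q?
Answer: -85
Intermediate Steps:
Function('h')(g) = Mul(Pow(Add(8, g), -1), Add(-2, Mul(2, g))) (Function('h')(g) = Mul(Add(g, Add(g, Mul(-1, 2))), Pow(Add(g, 8), -1)) = Mul(Add(g, Add(g, -2)), Pow(Add(8, g), -1)) = Mul(Add(g, Add(-2, g)), Pow(Add(8, g), -1)) = Mul(Add(-2, Mul(2, g)), Pow(Add(8, g), -1)) = Mul(Pow(Add(8, g), -1), Add(-2, Mul(2, g))))
Add(Function('h')(-2), Mul(Function('B')(6), 21)) = Add(Mul(2, Pow(Add(8, -2), -1), Add(-1, -2)), Mul(-4, 21)) = Add(Mul(2, Pow(6, -1), -3), -84) = Add(Mul(2, Rational(1, 6), -3), -84) = Add(-1, -84) = -85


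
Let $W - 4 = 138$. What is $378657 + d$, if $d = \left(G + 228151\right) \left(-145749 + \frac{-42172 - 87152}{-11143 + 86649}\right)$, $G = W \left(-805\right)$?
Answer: $- \frac{626398841949498}{37753} \approx -1.6592 \cdot 10^{10}$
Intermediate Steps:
$W = 142$ ($W = 4 + 138 = 142$)
$G = -114310$ ($G = 142 \left(-805\right) = -114310$)
$d = - \frac{626413137387219}{37753}$ ($d = \left(-114310 + 228151\right) \left(-145749 + \frac{-42172 - 87152}{-11143 + 86649}\right) = 113841 \left(-145749 - \frac{129324}{75506}\right) = 113841 \left(-145749 - \frac{64662}{37753}\right) = 113841 \left(- \frac{5502526659}{37753}\right) = - \frac{626413137387219}{37753} \approx -1.6592 \cdot 10^{10}$)
$378657 + d = 378657 - \frac{626413137387219}{37753} = - \frac{626398841949498}{37753}$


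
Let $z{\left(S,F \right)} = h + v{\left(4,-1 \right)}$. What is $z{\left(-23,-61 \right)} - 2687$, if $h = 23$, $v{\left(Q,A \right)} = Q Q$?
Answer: $-2648$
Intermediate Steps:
$v{\left(Q,A \right)} = Q^{2}$
$z{\left(S,F \right)} = 39$ ($z{\left(S,F \right)} = 23 + 4^{2} = 23 + 16 = 39$)
$z{\left(-23,-61 \right)} - 2687 = 39 - 2687 = -2648$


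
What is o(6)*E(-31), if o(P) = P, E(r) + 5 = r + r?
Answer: -402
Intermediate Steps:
E(r) = -5 + 2*r (E(r) = -5 + (r + r) = -5 + 2*r)
o(6)*E(-31) = 6*(-5 + 2*(-31)) = 6*(-5 - 62) = 6*(-67) = -402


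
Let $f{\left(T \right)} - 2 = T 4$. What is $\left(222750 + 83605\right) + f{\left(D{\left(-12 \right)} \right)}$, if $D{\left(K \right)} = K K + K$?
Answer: $306885$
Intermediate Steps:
$D{\left(K \right)} = K + K^{2}$ ($D{\left(K \right)} = K^{2} + K = K + K^{2}$)
$f{\left(T \right)} = 2 + 4 T$ ($f{\left(T \right)} = 2 + T 4 = 2 + 4 T$)
$\left(222750 + 83605\right) + f{\left(D{\left(-12 \right)} \right)} = \left(222750 + 83605\right) + \left(2 + 4 \left(- 12 \left(1 - 12\right)\right)\right) = 306355 + \left(2 + 4 \left(\left(-12\right) \left(-11\right)\right)\right) = 306355 + \left(2 + 4 \cdot 132\right) = 306355 + \left(2 + 528\right) = 306355 + 530 = 306885$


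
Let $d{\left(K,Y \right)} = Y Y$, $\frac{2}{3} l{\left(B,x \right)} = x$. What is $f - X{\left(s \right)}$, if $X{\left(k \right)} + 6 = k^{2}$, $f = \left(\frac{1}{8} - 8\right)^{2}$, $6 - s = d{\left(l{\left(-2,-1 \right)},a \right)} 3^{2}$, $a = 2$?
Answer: $- \frac{53247}{64} \approx -831.98$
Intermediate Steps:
$l{\left(B,x \right)} = \frac{3 x}{2}$
$d{\left(K,Y \right)} = Y^{2}$
$s = -30$ ($s = 6 - 2^{2} \cdot 3^{2} = 6 - 4 \cdot 9 = 6 - 36 = -30$)
$f = \frac{3969}{64}$ ($f = \left(\frac{1}{8} - 8\right)^{2} = \left(- \frac{63}{8}\right)^{2} = \frac{3969}{64} \approx 62.016$)
$X{\left(k \right)} = -6 + k^{2}$
$f - X{\left(s \right)} = \frac{3969}{64} - \left(-6 + \left(-30\right)^{2}\right) = \frac{3969}{64} - \left(-6 + 900\right) = \frac{3969}{64} - 894 = - \frac{53247}{64}$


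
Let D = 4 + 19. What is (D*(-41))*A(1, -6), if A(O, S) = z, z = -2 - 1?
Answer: 2829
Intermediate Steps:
z = -3
A(O, S) = -3
D = 23
(D*(-41))*A(1, -6) = (23*(-41))*(-3) = -943*(-3) = 2829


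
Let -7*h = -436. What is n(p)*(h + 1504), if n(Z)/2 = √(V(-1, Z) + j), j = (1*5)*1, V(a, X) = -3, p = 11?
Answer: 21928*√2/7 ≈ 4430.1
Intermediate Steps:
h = 436/7 (h = -⅐*(-436) = 436/7 ≈ 62.286)
j = 5 (j = 5*1 = 5)
n(Z) = 2*√2 (n(Z) = 2*√(-3 + 5) = 2*√2)
n(p)*(h + 1504) = (2*√2)*(436/7 + 1504) = (2*√2)*(10964/7) = 21928*√2/7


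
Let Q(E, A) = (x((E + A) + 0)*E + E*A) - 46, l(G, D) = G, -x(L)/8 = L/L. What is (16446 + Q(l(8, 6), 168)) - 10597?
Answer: 7083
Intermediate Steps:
x(L) = -8 (x(L) = -8*L/L = -8*1 = -8)
Q(E, A) = -46 - 8*E + A*E (Q(E, A) = (-8*E + E*A) - 46 = (-8*E + A*E) - 46 = -46 - 8*E + A*E)
(16446 + Q(l(8, 6), 168)) - 10597 = (16446 + (-46 - 8*8 + 168*8)) - 10597 = (16446 + (-46 - 64 + 1344)) - 10597 = (16446 + 1234) - 10597 = 17680 - 10597 = 7083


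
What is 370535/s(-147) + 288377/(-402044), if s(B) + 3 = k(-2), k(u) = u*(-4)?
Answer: 29793986331/402044 ≈ 74106.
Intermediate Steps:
k(u) = -4*u
s(B) = 5 (s(B) = -3 - 4*(-2) = -3 + 8 = 5)
370535/s(-147) + 288377/(-402044) = 370535/5 + 288377/(-402044) = 370535*(⅕) + 288377*(-1/402044) = 74107 - 288377/402044 = 29793986331/402044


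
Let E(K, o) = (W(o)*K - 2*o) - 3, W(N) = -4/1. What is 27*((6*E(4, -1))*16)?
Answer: -44064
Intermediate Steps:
W(N) = -4 (W(N) = -4*1 = -4)
E(K, o) = -3 - 4*K - 2*o (E(K, o) = (-4*K - 2*o) - 3 = -3 - 4*K - 2*o)
27*((6*E(4, -1))*16) = 27*((6*(-3 - 4*4 - 2*(-1)))*16) = 27*((6*(-3 - 16 + 2))*16) = 27*((6*(-17))*16) = 27*(-102*16) = 27*(-1632) = -44064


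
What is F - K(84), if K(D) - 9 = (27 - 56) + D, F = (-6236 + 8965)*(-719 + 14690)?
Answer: 38126795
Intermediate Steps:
F = 38126859 (F = 2729*13971 = 38126859)
K(D) = -20 + D (K(D) = 9 + ((27 - 56) + D) = 9 + (-29 + D) = -20 + D)
F - K(84) = 38126859 - (-20 + 84) = 38126859 - 1*64 = 38126859 - 64 = 38126795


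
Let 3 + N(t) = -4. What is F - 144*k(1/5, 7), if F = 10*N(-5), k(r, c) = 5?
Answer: -790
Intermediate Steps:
N(t) = -7 (N(t) = -3 - 4 = -7)
F = -70 (F = 10*(-7) = -70)
F - 144*k(1/5, 7) = -70 - 144*5 = -70 - 720 = -790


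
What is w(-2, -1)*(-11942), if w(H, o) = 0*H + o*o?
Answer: -11942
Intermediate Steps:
w(H, o) = o² (w(H, o) = 0 + o² = o²)
w(-2, -1)*(-11942) = (-1)²*(-11942) = 1*(-11942) = -11942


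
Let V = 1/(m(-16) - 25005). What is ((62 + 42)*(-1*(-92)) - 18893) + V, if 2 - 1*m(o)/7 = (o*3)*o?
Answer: -283172276/30367 ≈ -9325.0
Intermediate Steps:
m(o) = 14 - 21*o**2 (m(o) = 14 - 7*o*3*o = 14 - 7*3*o*o = 14 - 21*o**2)
V = -1/30367 (V = 1/((14 - 21*(-16)**2) - 25005) = 1/((14 - 21*256) - 25005) = 1/((14 - 5376) - 25005) = 1/(-5362 - 25005) = 1/(-30367) = -1/30367 ≈ -3.2930e-5)
((62 + 42)*(-1*(-92)) - 18893) + V = ((62 + 42)*(-1*(-92)) - 18893) - 1/30367 = (104*92 - 18893) - 1/30367 = (9568 - 18893) - 1/30367 = -9325 - 1/30367 = -283172276/30367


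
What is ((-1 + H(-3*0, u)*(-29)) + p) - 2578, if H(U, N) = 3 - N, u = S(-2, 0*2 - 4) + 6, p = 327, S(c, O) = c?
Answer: -2223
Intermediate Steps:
u = 4 (u = -2 + 6 = 4)
((-1 + H(-3*0, u)*(-29)) + p) - 2578 = ((-1 + (3 - 1*4)*(-29)) + 327) - 2578 = ((-1 + (3 - 4)*(-29)) + 327) - 2578 = ((-1 - 1*(-29)) + 327) - 2578 = ((-1 + 29) + 327) - 2578 = (28 + 327) - 2578 = 355 - 2578 = -2223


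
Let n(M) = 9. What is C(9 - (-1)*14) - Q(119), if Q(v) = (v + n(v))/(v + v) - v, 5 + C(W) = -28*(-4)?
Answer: 26830/119 ≈ 225.46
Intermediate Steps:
C(W) = 107 (C(W) = -5 - 28*(-4) = -5 + 112 = 107)
Q(v) = -v + (9 + v)/(2*v) (Q(v) = (v + 9)/(v + v) - v = (9 + v)/((2*v)) - v = (9 + v)*(1/(2*v)) - v = (9 + v)/(2*v) - v = -v + (9 + v)/(2*v))
C(9 - (-1)*14) - Q(119) = 107 - (½ - 1*119 + (9/2)/119) = 107 - (½ - 119 + (9/2)*(1/119)) = 107 - (½ - 119 + 9/238) = 107 - 1*(-14097/119) = 107 + 14097/119 = 26830/119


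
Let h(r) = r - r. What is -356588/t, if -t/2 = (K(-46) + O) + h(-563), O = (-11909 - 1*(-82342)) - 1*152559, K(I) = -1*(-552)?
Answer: -89147/40787 ≈ -2.1857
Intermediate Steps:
h(r) = 0
K(I) = 552
O = -82126 (O = (-11909 + 82342) - 152559 = 70433 - 152559 = -82126)
t = 163148 (t = -2*((552 - 82126) + 0) = -2*(-81574 + 0) = -2*(-81574) = 163148)
-356588/t = -356588/163148 = -356588*1/163148 = -89147/40787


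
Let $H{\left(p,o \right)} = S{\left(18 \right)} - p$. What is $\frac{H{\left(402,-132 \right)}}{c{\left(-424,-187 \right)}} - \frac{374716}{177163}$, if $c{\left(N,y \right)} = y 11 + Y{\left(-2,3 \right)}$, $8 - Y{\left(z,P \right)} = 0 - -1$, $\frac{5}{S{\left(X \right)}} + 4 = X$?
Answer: $- \frac{1394023093}{726368300} \approx -1.9192$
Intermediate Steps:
$S{\left(X \right)} = \frac{5}{-4 + X}$
$Y{\left(z,P \right)} = 7$ ($Y{\left(z,P \right)} = 8 - \left(0 - -1\right) = 8 - \left(0 + 1\right) = 8 - 1 = 7$)
$c{\left(N,y \right)} = 7 + 11 y$ ($c{\left(N,y \right)} = y 11 + 7 = 11 y + 7 = 7 + 11 y$)
$H{\left(p,o \right)} = \frac{5}{14} - p$ ($H{\left(p,o \right)} = \frac{5}{-4 + 18} - p = \frac{5}{14} - p$)
$\frac{H{\left(402,-132 \right)}}{c{\left(-424,-187 \right)}} - \frac{374716}{177163} = \frac{\frac{5}{14} - 402}{7 + 11 \left(-187\right)} - \frac{374716}{177163} = \frac{\frac{5}{14} - 402}{7 - 2057} - \frac{374716}{177163} = - \frac{5623}{14 \left(-2050\right)} - \frac{374716}{177163} = \left(- \frac{5623}{14}\right) \left(- \frac{1}{2050}\right) - \frac{374716}{177163} = \frac{5623}{28700} - \frac{374716}{177163} = - \frac{1394023093}{726368300}$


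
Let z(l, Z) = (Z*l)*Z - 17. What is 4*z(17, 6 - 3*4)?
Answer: 2380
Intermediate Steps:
z(l, Z) = -17 + l*Z² (z(l, Z) = l*Z² - 17 = -17 + l*Z²)
4*z(17, 6 - 3*4) = 4*(-17 + 17*(6 - 3*4)²) = 4*(-17 + 17*(6 - 12)²) = 4*(-17 + 17*(-6)²) = 4*(-17 + 17*36) = 4*(-17 + 612) = 4*595 = 2380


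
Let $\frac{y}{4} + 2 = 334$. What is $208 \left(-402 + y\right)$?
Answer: $192608$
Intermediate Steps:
$y = 1328$ ($y = -8 + 4 \cdot 334 = -8 + 1336 = 1328$)
$208 \left(-402 + y\right) = 208 \left(-402 + 1328\right) = 208 \cdot 926 = 192608$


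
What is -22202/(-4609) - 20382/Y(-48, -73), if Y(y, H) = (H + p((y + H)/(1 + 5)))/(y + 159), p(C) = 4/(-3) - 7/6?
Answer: 20858174138/695959 ≈ 29970.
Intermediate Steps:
p(C) = -5/2 (p(C) = 4*(-⅓) - 7*⅙ = -4/3 - 7/6 = -5/2)
Y(y, H) = (-5/2 + H)/(159 + y) (Y(y, H) = (H - 5/2)/(y + 159) = (-5/2 + H)/(159 + y))
-22202/(-4609) - 20382/Y(-48, -73) = -22202/(-4609) - 20382*(159 - 48)/(-5/2 - 73) = -22202*(-1/4609) - 20382/(-151/2/111) = 22202/4609 - 20382/((1/111)*(-151/2)) = 22202/4609 - 20382/(-151/222) = 22202/4609 - 20382*(-222/151) = 22202/4609 + 4524804/151 = 20858174138/695959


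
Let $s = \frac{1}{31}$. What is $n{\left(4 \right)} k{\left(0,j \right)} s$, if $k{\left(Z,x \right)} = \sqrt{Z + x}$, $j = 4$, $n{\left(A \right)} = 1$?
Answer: $\frac{2}{31} \approx 0.064516$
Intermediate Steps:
$s = \frac{1}{31} \approx 0.032258$
$n{\left(4 \right)} k{\left(0,j \right)} s = 1 \sqrt{0 + 4} \cdot \frac{1}{31} = 1 \sqrt{4} \cdot \frac{1}{31} = 1 \cdot 2 \cdot \frac{1}{31} = 2 \cdot \frac{1}{31} = \frac{2}{31}$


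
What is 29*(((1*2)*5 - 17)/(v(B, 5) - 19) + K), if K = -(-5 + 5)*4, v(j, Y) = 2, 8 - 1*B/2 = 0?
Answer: 203/17 ≈ 11.941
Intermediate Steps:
B = 16 (B = 16 - 2*0 = 16 + 0 = 16)
K = 0 (K = -0*4 = -1*0 = 0)
29*(((1*2)*5 - 17)/(v(B, 5) - 19) + K) = 29*(((1*2)*5 - 17)/(2 - 19) + 0) = 29*((2*5 - 17)/(-17) + 0) = 29*((10 - 17)*(-1/17) + 0) = 29*(-7*(-1/17) + 0) = 29*(7/17 + 0) = 29*(7/17) = 203/17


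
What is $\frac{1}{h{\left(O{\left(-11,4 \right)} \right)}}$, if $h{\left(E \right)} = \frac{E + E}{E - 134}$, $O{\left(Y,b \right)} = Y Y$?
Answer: $- \frac{13}{242} \approx -0.053719$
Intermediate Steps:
$O{\left(Y,b \right)} = Y^{2}$
$h{\left(E \right)} = \frac{2 E}{-134 + E}$
$\frac{1}{h{\left(O{\left(-11,4 \right)} \right)}} = \frac{1}{2 \left(-11\right)^{2} \frac{1}{-134 + \left(-11\right)^{2}}} = \frac{1}{2 \cdot 121 \frac{1}{-134 + 121}} = \frac{1}{2 \cdot 121 \frac{1}{-13}} = \frac{1}{2 \cdot 121 \left(- \frac{1}{13}\right)} = \frac{1}{- \frac{242}{13}} = - \frac{13}{242}$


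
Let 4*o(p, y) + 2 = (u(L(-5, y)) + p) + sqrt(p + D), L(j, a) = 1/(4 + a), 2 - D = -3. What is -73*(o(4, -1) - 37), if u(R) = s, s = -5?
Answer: 2701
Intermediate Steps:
D = 5 (D = 2 - 1*(-3) = 2 + 3 = 5)
u(R) = -5
o(p, y) = -7/4 + p/4 + sqrt(5 + p)/4 (o(p, y) = -1/2 + ((-5 + p) + sqrt(p + 5))/4 = -1/2 + ((-5 + p) + sqrt(5 + p))/4 = -1/2 + (-5 + p + sqrt(5 + p))/4 = -1/2 + (-5/4 + p/4 + sqrt(5 + p)/4) = -7/4 + p/4 + sqrt(5 + p)/4)
-73*(o(4, -1) - 37) = -73*((-7/4 + (1/4)*4 + sqrt(5 + 4)/4) - 37) = -73*((-7/4 + 1 + sqrt(9)/4) - 37) = -73*((-7/4 + 1 + (1/4)*3) - 37) = -73*((-7/4 + 1 + 3/4) - 37) = -73*(0 - 37) = -73*(-37) = 2701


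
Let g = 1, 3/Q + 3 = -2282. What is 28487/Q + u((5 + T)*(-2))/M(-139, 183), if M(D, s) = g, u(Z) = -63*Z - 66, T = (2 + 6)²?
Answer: -65066911/3 ≈ -2.1689e+7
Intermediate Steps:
Q = -3/2285 (Q = 3/(-3 - 2282) = 3/(-2285) = 3*(-1/2285) = -3/2285 ≈ -0.0013129)
T = 64 (T = 8² = 64)
u(Z) = -66 - 63*Z
M(D, s) = 1
28487/Q + u((5 + T)*(-2))/M(-139, 183) = 28487/(-3/2285) + (-66 - 63*(5 + 64)*(-2))/1 = 28487*(-2285/3) + (-66 - 4347*(-2))*1 = -65092795/3 + (-66 - 63*(-138))*1 = -65092795/3 + (-66 + 8694)*1 = -65092795/3 + 8628*1 = -65092795/3 + 8628 = -65066911/3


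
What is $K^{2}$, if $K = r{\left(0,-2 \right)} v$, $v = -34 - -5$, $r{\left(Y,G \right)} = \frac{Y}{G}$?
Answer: $0$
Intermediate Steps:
$v = -29$ ($v = -34 + 5 = -29$)
$K = 0$ ($K = \frac{0}{-2} \left(-29\right) = 0 \left(- \frac{1}{2}\right) \left(-29\right) = 0 \left(-29\right) = 0$)
$K^{2} = 0^{2} = 0$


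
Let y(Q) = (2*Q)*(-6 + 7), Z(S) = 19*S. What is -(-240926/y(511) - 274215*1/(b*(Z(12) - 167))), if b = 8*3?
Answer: 15070557/35624 ≈ 423.04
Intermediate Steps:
y(Q) = 2*Q (y(Q) = (2*Q)*1 = 2*Q)
b = 24
-(-240926/y(511) - 274215*1/(b*(Z(12) - 167))) = -(-240926/(2*511) - 274215*1/(24*(19*12 - 167))) = -(-240926/1022 - 274215*1/(24*(228 - 167))) = -(-240926*1/1022 - 274215/(61*24)) = -(-17209/73 - 274215/1464) = -(-17209/73 - 274215*1/1464) = -(-17209/73 - 91405/488) = -1*(-15070557/35624) = 15070557/35624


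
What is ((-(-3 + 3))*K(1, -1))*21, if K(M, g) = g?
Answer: 0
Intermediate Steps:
((-(-3 + 3))*K(1, -1))*21 = (-(-3 + 3)*(-1))*21 = (-1*0*(-1))*21 = (0*(-1))*21 = 0*21 = 0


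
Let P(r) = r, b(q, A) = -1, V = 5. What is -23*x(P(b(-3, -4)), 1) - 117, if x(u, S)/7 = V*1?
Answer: -922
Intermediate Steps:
x(u, S) = 35 (x(u, S) = 7*(5*1) = 7*5 = 35)
-23*x(P(b(-3, -4)), 1) - 117 = -23*35 - 117 = -805 - 117 = -922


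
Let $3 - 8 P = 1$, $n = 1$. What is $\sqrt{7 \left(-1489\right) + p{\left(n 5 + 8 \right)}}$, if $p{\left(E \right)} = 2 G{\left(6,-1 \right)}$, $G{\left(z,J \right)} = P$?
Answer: $\frac{i \sqrt{41690}}{2} \approx 102.09 i$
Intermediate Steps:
$P = \frac{1}{4}$ ($P = \frac{3}{8} - \frac{1}{8} = \frac{1}{4} \approx 0.25$)
$G{\left(z,J \right)} = \frac{1}{4}$
$p{\left(E \right)} = \frac{1}{2}$ ($p{\left(E \right)} = 2 \cdot \frac{1}{4} = \frac{1}{2}$)
$\sqrt{7 \left(-1489\right) + p{\left(n 5 + 8 \right)}} = \sqrt{7 \left(-1489\right) + \frac{1}{2}} = \sqrt{-10423 + \frac{1}{2}} = \sqrt{- \frac{20845}{2}} = \frac{i \sqrt{41690}}{2}$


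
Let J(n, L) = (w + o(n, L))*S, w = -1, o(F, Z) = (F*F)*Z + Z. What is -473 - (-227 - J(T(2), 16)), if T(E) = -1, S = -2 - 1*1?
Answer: -339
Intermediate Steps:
o(F, Z) = Z + Z*F² (o(F, Z) = F²*Z + Z = Z*F² + Z = Z + Z*F²)
S = -3 (S = -2 - 1 = -3)
J(n, L) = 3 - 3*L*(1 + n²) (J(n, L) = (-1 + L*(1 + n²))*(-3) = 3 - 3*L*(1 + n²))
-473 - (-227 - J(T(2), 16)) = -473 - (-227 - (3 - 3*16*(1 + (-1)²))) = -473 - (-227 - (3 - 3*16*(1 + 1))) = -473 - (-227 - (3 - 3*16*2)) = -473 - (-227 - (3 - 96)) = -473 - (-227 - 1*(-93)) = -473 - (-227 + 93) = -473 - 1*(-134) = -473 + 134 = -339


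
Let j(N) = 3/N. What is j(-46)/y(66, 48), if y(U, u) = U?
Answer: -1/1012 ≈ -0.00098814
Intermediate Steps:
j(-46)/y(66, 48) = (3/(-46))/66 = (3*(-1/46))*(1/66) = -3/46*1/66 = -1/1012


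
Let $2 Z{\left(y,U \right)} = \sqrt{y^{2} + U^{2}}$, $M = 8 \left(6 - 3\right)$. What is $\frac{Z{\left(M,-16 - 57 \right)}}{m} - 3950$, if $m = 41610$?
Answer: $-3950 + \frac{\sqrt{5905}}{83220} \approx -3950.0$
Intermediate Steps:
$M = 24$ ($M = 8 \cdot 3 = 24$)
$Z{\left(y,U \right)} = \frac{\sqrt{U^{2} + y^{2}}}{2}$ ($Z{\left(y,U \right)} = \frac{\sqrt{y^{2} + U^{2}}}{2} = \frac{\sqrt{U^{2} + y^{2}}}{2}$)
$\frac{Z{\left(M,-16 - 57 \right)}}{m} - 3950 = \frac{\frac{1}{2} \sqrt{\left(-16 - 57\right)^{2} + 24^{2}}}{41610} - 3950 = \frac{\sqrt{\left(-73\right)^{2} + 576}}{2} \cdot \frac{1}{41610} - 3950 = \frac{\sqrt{5329 + 576}}{2} \cdot \frac{1}{41610} - 3950 = \frac{\sqrt{5905}}{2} \cdot \frac{1}{41610} - 3950 = \frac{\sqrt{5905}}{83220} - 3950 = -3950 + \frac{\sqrt{5905}}{83220}$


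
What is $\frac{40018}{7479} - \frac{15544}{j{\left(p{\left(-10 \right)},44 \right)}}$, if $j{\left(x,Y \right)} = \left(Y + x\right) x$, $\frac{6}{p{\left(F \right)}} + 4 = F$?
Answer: $\frac{1911013898}{2281095} \approx 837.76$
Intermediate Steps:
$p{\left(F \right)} = \frac{6}{-4 + F}$
$j{\left(x,Y \right)} = x \left(Y + x\right)$
$\frac{40018}{7479} - \frac{15544}{j{\left(p{\left(-10 \right)},44 \right)}} = \frac{40018}{7479} - \frac{15544}{\frac{6}{-4 - 10} \left(44 + \frac{6}{-4 - 10}\right)} = 40018 \cdot \frac{1}{7479} - \frac{15544}{\frac{6}{-14} \left(44 + \frac{6}{-14}\right)} = \frac{40018}{7479} - \frac{15544}{6 \left(- \frac{1}{14}\right) \left(44 + 6 \left(- \frac{1}{14}\right)\right)} = \frac{40018}{7479} - \frac{15544}{\left(- \frac{3}{7}\right) \left(44 - \frac{3}{7}\right)} = \frac{40018}{7479} - \frac{15544}{\left(- \frac{3}{7}\right) \frac{305}{7}} = \frac{40018}{7479} - \frac{15544}{- \frac{915}{49}} = \frac{40018}{7479} - - \frac{761656}{915} = \frac{40018}{7479} + \frac{761656}{915} = \frac{1911013898}{2281095}$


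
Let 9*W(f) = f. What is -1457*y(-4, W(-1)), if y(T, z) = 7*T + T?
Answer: 46624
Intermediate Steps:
W(f) = f/9
y(T, z) = 8*T
-1457*y(-4, W(-1)) = -11656*(-4) = -1457*(-32) = 46624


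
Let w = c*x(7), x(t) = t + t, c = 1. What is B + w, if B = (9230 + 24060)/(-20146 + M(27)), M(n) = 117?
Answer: 247116/20029 ≈ 12.338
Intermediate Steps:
x(t) = 2*t
B = -33290/20029 (B = (9230 + 24060)/(-20146 + 117) = 33290/(-20029) = 33290*(-1/20029) = -33290/20029 ≈ -1.6621)
w = 14 (w = 1*(2*7) = 1*14 = 14)
B + w = -33290/20029 + 14 = 247116/20029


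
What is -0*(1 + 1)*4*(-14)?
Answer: 0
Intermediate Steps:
-0*(1 + 1)*4*(-14) = -0*2*4*(-14) = -0*8*(-14) = -19*0*(-14) = 0*(-14) = 0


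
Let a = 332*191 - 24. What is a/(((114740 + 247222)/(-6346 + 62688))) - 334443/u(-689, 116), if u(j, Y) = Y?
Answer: 146613759785/20993796 ≈ 6983.7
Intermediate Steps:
a = 63388 (a = 63412 - 24 = 63388)
a/(((114740 + 247222)/(-6346 + 62688))) - 334443/u(-689, 116) = 63388/(((114740 + 247222)/(-6346 + 62688))) - 334443/116 = 63388/((361962/56342)) - 334443*1/116 = 63388/((361962*(1/56342))) - 334443/116 = 63388/(180981/28171) - 334443/116 = 63388*(28171/180981) - 334443/116 = 1785703348/180981 - 334443/116 = 146613759785/20993796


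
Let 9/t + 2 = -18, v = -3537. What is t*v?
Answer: 31833/20 ≈ 1591.7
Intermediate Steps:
t = -9/20 (t = 9/(-2 - 18) = 9/(-20) = 9*(-1/20) = -9/20 ≈ -0.45000)
t*v = -9/20*(-3537) = 31833/20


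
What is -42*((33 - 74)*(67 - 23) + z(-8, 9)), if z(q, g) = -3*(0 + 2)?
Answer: 76020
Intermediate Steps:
z(q, g) = -6 (z(q, g) = -3*2 = -6)
-42*((33 - 74)*(67 - 23) + z(-8, 9)) = -42*((33 - 74)*(67 - 23) - 6) = -42*(-41*44 - 6) = -42*(-1804 - 6) = -42*(-1810) = 76020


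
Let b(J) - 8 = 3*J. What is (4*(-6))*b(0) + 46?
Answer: -146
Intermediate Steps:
b(J) = 8 + 3*J
(4*(-6))*b(0) + 46 = (4*(-6))*(8 + 3*0) + 46 = -24*(8 + 0) + 46 = -24*8 + 46 = -192 + 46 = -146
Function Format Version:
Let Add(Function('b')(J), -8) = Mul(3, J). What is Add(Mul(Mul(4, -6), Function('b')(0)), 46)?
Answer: -146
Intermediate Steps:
Function('b')(J) = Add(8, Mul(3, J))
Add(Mul(Mul(4, -6), Function('b')(0)), 46) = Add(Mul(Mul(4, -6), Add(8, Mul(3, 0))), 46) = Add(Mul(-24, Add(8, 0)), 46) = Add(Mul(-24, 8), 46) = Add(-192, 46) = -146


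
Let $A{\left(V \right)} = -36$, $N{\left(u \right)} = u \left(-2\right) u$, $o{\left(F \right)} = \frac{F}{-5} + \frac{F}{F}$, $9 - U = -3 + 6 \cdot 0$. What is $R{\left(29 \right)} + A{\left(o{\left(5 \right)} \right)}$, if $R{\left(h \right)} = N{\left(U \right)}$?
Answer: $-324$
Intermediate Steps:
$U = 12$ ($U = 9 - \left(-3 + 6 \cdot 0\right) = 9 - \left(-3 + 0\right) = 9 - -3 = 9 + 3 = 12$)
$o{\left(F \right)} = 1 - \frac{F}{5}$ ($o{\left(F \right)} = F \left(- \frac{1}{5}\right) + 1 = - \frac{F}{5} + 1 = 1 - \frac{F}{5}$)
$N{\left(u \right)} = - 2 u^{2}$ ($N{\left(u \right)} = - 2 u u = - 2 u^{2}$)
$R{\left(h \right)} = -288$ ($R{\left(h \right)} = - 2 \cdot 12^{2} = \left(-2\right) 144 = -288$)
$R{\left(29 \right)} + A{\left(o{\left(5 \right)} \right)} = -288 - 36 = -324$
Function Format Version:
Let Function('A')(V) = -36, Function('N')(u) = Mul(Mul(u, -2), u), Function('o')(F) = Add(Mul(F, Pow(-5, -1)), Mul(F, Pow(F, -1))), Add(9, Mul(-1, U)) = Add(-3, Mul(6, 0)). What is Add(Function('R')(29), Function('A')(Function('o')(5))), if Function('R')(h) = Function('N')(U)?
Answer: -324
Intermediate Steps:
U = 12 (U = Add(9, Mul(-1, Add(-3, Mul(6, 0)))) = Add(9, Mul(-1, Add(-3, 0))) = Add(9, Mul(-1, -3)) = Add(9, 3) = 12)
Function('o')(F) = Add(1, Mul(Rational(-1, 5), F)) (Function('o')(F) = Add(Mul(F, Rational(-1, 5)), 1) = Add(Mul(Rational(-1, 5), F), 1) = Add(1, Mul(Rational(-1, 5), F)))
Function('N')(u) = Mul(-2, Pow(u, 2)) (Function('N')(u) = Mul(Mul(-2, u), u) = Mul(-2, Pow(u, 2)))
Function('R')(h) = -288 (Function('R')(h) = Mul(-2, Pow(12, 2)) = Mul(-2, 144) = -288)
Add(Function('R')(29), Function('A')(Function('o')(5))) = Add(-288, -36) = -324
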